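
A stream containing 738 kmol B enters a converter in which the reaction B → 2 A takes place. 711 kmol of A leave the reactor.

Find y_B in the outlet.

0.35

For A: n = n₀ + 2ξ → 711 = 0 + 2ξ, giving ξ = 355.5 kmol.
Outlet amounts (n = n₀ + ν ξ):
  B: 738 − 1(355.5) = 382.5
  A: 0 + 2(355.5) = 711
Total out = 1094 kmol; y_B = 382.5 / 1094 = 0.3498.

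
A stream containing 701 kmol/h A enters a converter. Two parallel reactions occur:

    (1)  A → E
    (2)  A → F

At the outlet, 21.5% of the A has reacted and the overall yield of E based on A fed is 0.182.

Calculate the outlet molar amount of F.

Yield of E: 1ξ₁ / 701 = 0.182 → ξ₁ = 127.6 kmol/h.
Conversion of A: 1ξ₁ + 1ξ₂ = 0.215 × 701 = 150.7 → ξ₂ = 23.13 kmol/h.
Outlet amounts (n = n₀ + Σ ν·ξ):
  A: 701 − 1(127.6) − 1(23.13) = 550.3
  E: 0 + 1(127.6) = 127.6
  F: 0 + 1(23.13) = 23.13

23.1 kmol/h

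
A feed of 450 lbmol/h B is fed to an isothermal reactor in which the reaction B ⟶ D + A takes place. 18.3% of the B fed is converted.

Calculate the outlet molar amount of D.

B reacted = 0.183 × 450 = 82.35 lbmol/h; ν_B = −1, so ξ = 82.35/1 = 82.35 lbmol/h.
Outlet amounts (n = n₀ + ν ξ):
  B: 450 − 1(82.35) = 367.6
  D: 0 + 1(82.35) = 82.35
  A: 0 + 1(82.35) = 82.35

82.3 lbmol/h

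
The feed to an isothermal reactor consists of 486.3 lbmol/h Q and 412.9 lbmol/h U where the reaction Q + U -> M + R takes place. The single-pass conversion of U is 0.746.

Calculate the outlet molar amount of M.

308 lbmol/h

U reacted = 0.746 × 412.9 = 308 lbmol/h; ν_U = −1, so ξ = 308/1 = 308 lbmol/h.
Outlet amounts (n = n₀ + ν ξ):
  Q: 486.3 − 1(308) = 178.3
  U: 412.9 − 1(308) = 104.9
  M: 0 + 1(308) = 308
  R: 0 + 1(308) = 308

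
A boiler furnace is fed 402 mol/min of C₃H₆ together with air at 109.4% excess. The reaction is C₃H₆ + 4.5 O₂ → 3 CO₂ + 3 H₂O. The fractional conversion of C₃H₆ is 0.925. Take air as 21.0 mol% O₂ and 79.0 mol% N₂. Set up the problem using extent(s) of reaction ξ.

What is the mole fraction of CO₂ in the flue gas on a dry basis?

Stoichiometric O₂ = 4.5 × 402 = 1809 mol/min; O₂ fed = 1809 × 2.094 = 3788 mol/min.
N₂ fed = 3788 × 79/21 = 14250 mol/min.
Fuel reacted = 0.925 × 402 → ξ = 371.9 mol/min.
Outlet (n = n₀ + ν ξ):
  C₃H₆: 402 − 1(371.9) = 30.15
  O₂: 3788 − 4.5(371.9) = 2115
  N₂: 14250 (inert)
  CO₂: 0 + 3(371.9) = 1116
  H₂O: 0 + 3(371.9) = 1116
Dry total = 17510 mol/min; y_CO₂ (dry) = 1116 / 17510 = 0.06371.

0.0637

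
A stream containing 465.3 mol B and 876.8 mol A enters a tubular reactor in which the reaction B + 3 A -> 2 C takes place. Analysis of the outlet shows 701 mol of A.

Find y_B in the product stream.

0.332

For A: n = n₀ − 3ξ → 701 = 876.8 − 3ξ, giving ξ = 58.6 mol.
Outlet amounts (n = n₀ + ν ξ):
  B: 465.3 − 1(58.6) = 406.7
  A: 876.8 − 3(58.6) = 701
  C: 0 + 2(58.6) = 117.2
Total out = 1225 mol; y_B = 406.7 / 1225 = 0.332.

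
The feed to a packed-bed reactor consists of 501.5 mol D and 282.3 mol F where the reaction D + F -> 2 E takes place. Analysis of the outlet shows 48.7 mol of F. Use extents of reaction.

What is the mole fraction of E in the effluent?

0.596

For F: n = n₀ − 1ξ → 48.7 = 282.3 − 1ξ, giving ξ = 233.6 mol.
Outlet amounts (n = n₀ + ν ξ):
  D: 501.5 − 1(233.6) = 267.9
  F: 282.3 − 1(233.6) = 48.7
  E: 0 + 2(233.6) = 467.2
Total out = 783.8 mol; y_E = 467.2 / 783.8 = 0.5961.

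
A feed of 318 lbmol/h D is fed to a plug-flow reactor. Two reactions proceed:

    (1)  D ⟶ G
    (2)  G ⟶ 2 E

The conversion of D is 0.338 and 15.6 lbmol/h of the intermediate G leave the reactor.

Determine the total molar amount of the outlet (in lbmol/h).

Conversion of D: D consumed = 1ξ₁ = 0.338 × 318 → ξ₁ = 107.5 lbmol/h.
G balance: n_G = 0 + 1ξ₁ − 1ξ₂ = 15.6 → ξ₂ = (1·107.5 − 15.6)/1 = 91.88 lbmol/h.
Outlet amounts (n = n₀ + Σ ν·ξ):
  D: 318 − 1(107.5) = 210.5
  G: 0 + 1(107.5) − 1(91.88) = 15.6
  E: 0 + 2(91.88) = 183.8
Total out = 210.5 + 15.6 + 183.8 = 409.9 lbmol/h.

410 lbmol/h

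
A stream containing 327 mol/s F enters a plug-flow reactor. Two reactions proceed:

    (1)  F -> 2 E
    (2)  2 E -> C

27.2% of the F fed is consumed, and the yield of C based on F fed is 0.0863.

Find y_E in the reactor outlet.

0.313

Conversion of F: F consumed = 1ξ₁ = 0.272 × 327 → ξ₁ = 88.94 mol/s.
Yield of C: 1ξ₂ / 327 = 0.0863 → ξ₂ = 28.22 mol/s.
Outlet amounts (n = n₀ + Σ ν·ξ):
  F: 327 − 1(88.94) = 238.1
  E: 0 + 2(88.94) − 2(28.22) = 121.4
  C: 0 + 1(28.22) = 28.22
Total out = 387.7 mol/s; y_E = 121.4 / 387.7 = 0.3132.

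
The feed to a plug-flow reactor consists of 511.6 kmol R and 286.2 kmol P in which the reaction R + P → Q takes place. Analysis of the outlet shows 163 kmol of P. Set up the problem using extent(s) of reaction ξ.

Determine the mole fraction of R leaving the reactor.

0.576

For P: n = n₀ − 1ξ → 163 = 286.2 − 1ξ, giving ξ = 123.2 kmol.
Outlet amounts (n = n₀ + ν ξ):
  R: 511.6 − 1(123.2) = 388.4
  P: 286.2 − 1(123.2) = 163
  Q: 0 + 1(123.2) = 123.2
Total out = 674.6 kmol; y_R = 388.4 / 674.6 = 0.5757.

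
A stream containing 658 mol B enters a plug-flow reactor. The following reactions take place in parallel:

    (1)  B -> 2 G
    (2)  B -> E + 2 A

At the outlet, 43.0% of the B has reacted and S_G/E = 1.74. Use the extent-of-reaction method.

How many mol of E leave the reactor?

151 mol

Conversion of B: B consumed = 0.43 × 658 = 282.9 mol = 1ξ₁ + 1ξ₂.
Selectivity: 2ξ₁ / (1ξ₂) = 1.74 → ξ₁ = 0.87 ξ₂.
Substitute: (1·0.87 + 1) ξ₂ = 282.9 → ξ₂ = 151.3 mol, ξ₁ = 131.6 mol.
Outlet amounts (n = n₀ + Σ ν·ξ):
  B: 658 − 1(131.6) − 1(151.3) = 375.1
  G: 0 + 2(131.6) = 263.3
  E: 0 + 1(151.3) = 151.3
  A: 0 + 2(151.3) = 302.6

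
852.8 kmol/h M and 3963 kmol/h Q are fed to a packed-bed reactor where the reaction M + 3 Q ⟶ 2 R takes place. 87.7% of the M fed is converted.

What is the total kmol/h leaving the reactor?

3320 kmol/h

M reacted = 0.877 × 852.8 = 747.9 kmol/h; ν_M = −1, so ξ = 747.9/1 = 747.9 kmol/h.
Outlet amounts (n = n₀ + ν ξ):
  M: 852.8 − 1(747.9) = 104.9
  Q: 3963 − 3(747.9) = 1719
  R: 0 + 2(747.9) = 1496
Total out = 104.9 + 1719 + 1496 = 3320 kmol/h.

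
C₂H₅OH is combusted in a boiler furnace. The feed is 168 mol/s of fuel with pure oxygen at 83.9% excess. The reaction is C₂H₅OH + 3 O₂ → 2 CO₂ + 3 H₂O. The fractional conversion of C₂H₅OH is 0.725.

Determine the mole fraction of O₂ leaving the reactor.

0.461

Stoichiometric O₂ = 3 × 168 = 504 mol/s; O₂ fed = 504 × 1.839 = 926.9 mol/s.
Fuel reacted = 0.725 × 168 → ξ = 121.8 mol/s.
Outlet (n = n₀ + ν ξ):
  C₂H₅OH: 168 − 1(121.8) = 46.2
  O₂: 926.9 − 3(121.8) = 561.5
  CO₂: 0 + 2(121.8) = 243.6
  H₂O: 0 + 3(121.8) = 365.4
Total out = 1217 mol/s; y_O₂ = 561.5 / 1217 = 0.4615.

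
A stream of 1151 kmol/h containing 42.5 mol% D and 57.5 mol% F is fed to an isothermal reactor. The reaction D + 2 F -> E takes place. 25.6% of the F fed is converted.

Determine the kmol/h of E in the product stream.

84.7 kmol/h

F reacted = 0.256 × 661.8 = 169.4 kmol/h; ν_F = −2, so ξ = 169.4/2 = 84.71 kmol/h.
Outlet amounts (n = n₀ + ν ξ):
  D: 489.2 − 1(84.71) = 404.5
  F: 661.8 − 2(84.71) = 492.4
  E: 0 + 1(84.71) = 84.71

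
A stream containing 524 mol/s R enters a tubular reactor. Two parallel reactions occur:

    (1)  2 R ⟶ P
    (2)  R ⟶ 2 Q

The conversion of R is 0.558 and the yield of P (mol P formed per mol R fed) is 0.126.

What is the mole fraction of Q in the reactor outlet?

Yield of P: 1ξ₁ / 524 = 0.126 → ξ₁ = 66.02 mol/s.
Conversion of R: 2ξ₁ + 1ξ₂ = 0.558 × 524 = 292.4 → ξ₂ = 160.3 mol/s.
Outlet amounts (n = n₀ + Σ ν·ξ):
  R: 524 − 2(66.02) − 1(160.3) = 231.6
  P: 0 + 1(66.02) = 66.02
  Q: 0 + 2(160.3) = 320.7
Total out = 618.3 mol/s; y_Q = 320.7 / 618.3 = 0.5186.

0.519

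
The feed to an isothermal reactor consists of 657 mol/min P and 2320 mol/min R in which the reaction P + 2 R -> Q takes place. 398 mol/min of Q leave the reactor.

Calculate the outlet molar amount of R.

For Q: n = n₀ + 1ξ → 398 = 0 + 1ξ, giving ξ = 398 mol/min.
Outlet amounts (n = n₀ + ν ξ):
  P: 657 − 1(398) = 259
  R: 2320 − 2(398) = 1524
  Q: 0 + 1(398) = 398

1520 mol/min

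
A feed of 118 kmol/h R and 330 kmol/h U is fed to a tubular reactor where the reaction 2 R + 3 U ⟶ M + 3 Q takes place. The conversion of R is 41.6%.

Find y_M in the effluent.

0.058

R reacted = 0.416 × 118 = 49.09 kmol/h; ν_R = −2, so ξ = 49.09/2 = 24.54 kmol/h.
Outlet amounts (n = n₀ + ν ξ):
  R: 118 − 2(24.54) = 68.91
  U: 330 − 3(24.54) = 256.4
  M: 0 + 1(24.54) = 24.54
  Q: 0 + 3(24.54) = 73.63
Total out = 423.5 kmol/h; y_M = 24.54 / 423.5 = 0.05796.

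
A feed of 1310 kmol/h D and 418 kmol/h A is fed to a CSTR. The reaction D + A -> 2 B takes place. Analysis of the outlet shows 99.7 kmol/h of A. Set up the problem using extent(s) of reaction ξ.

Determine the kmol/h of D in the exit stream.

For A: n = n₀ − 1ξ → 99.7 = 418 − 1ξ, giving ξ = 318.3 kmol/h.
Outlet amounts (n = n₀ + ν ξ):
  D: 1310 − 1(318.3) = 991.7
  A: 418 − 1(318.3) = 99.7
  B: 0 + 2(318.3) = 636.6

992 kmol/h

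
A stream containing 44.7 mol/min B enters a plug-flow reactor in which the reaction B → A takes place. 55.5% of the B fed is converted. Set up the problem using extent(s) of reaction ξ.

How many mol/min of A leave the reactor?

B reacted = 0.555 × 44.7 = 24.81 mol/min; ν_B = −1, so ξ = 24.81/1 = 24.81 mol/min.
Outlet amounts (n = n₀ + ν ξ):
  B: 44.7 − 1(24.81) = 19.89
  A: 0 + 1(24.81) = 24.81

24.8 mol/min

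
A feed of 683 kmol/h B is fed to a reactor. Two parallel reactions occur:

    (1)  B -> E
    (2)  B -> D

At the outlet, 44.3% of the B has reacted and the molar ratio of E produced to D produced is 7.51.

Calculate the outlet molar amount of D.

Conversion of B: B consumed = 0.443 × 683 = 302.6 kmol/h = 1ξ₁ + 1ξ₂.
Selectivity: 1ξ₁ / (1ξ₂) = 7.51 → ξ₁ = 7.51 ξ₂.
Substitute: (1·7.51 + 1) ξ₂ = 302.6 → ξ₂ = 35.55 kmol/h, ξ₁ = 267 kmol/h.
Outlet amounts (n = n₀ + Σ ν·ξ):
  B: 683 − 1(267) − 1(35.55) = 380.4
  E: 0 + 1(267) = 267
  D: 0 + 1(35.55) = 35.55

35.6 kmol/h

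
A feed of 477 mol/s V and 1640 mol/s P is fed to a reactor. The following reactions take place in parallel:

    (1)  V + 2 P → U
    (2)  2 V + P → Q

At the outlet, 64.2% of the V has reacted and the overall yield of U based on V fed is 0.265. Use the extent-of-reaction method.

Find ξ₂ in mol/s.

ξ₂ = 89.9 mol/s

Yield of U: 1ξ₁ / 477 = 0.265 → ξ₁ = 126.4 mol/s.
Conversion of V: 1ξ₁ + 2ξ₂ = 0.642 × 477 = 306.2 → ξ₂ = 89.91 mol/s.
Outlet amounts (n = n₀ + Σ ν·ξ):
  V: 477 − 1(126.4) − 2(89.91) = 170.8
  P: 1640 − 2(126.4) − 1(89.91) = 1297
  U: 0 + 1(126.4) = 126.4
  Q: 0 + 1(89.91) = 89.91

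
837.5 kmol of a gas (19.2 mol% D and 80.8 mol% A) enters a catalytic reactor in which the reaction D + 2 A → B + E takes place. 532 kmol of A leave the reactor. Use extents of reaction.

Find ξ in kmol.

ξ = 72.4 kmol

For A: n = n₀ − 2ξ → 532 = 676.7 − 2ξ, giving ξ = 72.35 kmol.
Outlet amounts (n = n₀ + ν ξ):
  D: 160.8 − 1(72.35) = 88.45
  A: 676.7 − 2(72.35) = 532
  B: 0 + 1(72.35) = 72.35
  E: 0 + 1(72.35) = 72.35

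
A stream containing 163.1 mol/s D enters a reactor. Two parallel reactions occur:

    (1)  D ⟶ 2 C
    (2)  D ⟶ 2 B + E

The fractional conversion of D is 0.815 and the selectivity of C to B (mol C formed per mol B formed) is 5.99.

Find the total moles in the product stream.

Conversion of D: D consumed = 0.815 × 163.1 = 132.9 mol/s = 1ξ₁ + 1ξ₂.
Selectivity: 2ξ₁ / (2ξ₂) = 5.99 → ξ₁ = 5.99 ξ₂.
Substitute: (1·5.99 + 1) ξ₂ = 132.9 → ξ₂ = 19.02 mol/s, ξ₁ = 113.9 mol/s.
Outlet amounts (n = n₀ + Σ ν·ξ):
  D: 163.1 − 1(113.9) − 1(19.02) = 30.17
  C: 0 + 2(113.9) = 227.8
  B: 0 + 2(19.02) = 38.03
  E: 0 + 1(19.02) = 19.02
Total out = 30.17 + 227.8 + 38.03 + 19.02 = 315 mol/s.

315 mol/s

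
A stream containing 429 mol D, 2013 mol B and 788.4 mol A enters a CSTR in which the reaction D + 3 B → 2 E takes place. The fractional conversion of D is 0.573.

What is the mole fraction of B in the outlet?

D reacted = 0.573 × 429 = 245.8 mol; ν_D = −1, so ξ = 245.8/1 = 245.8 mol.
Outlet amounts (n = n₀ + ν ξ):
  D: 429 − 1(245.8) = 183.2
  B: 2013 − 3(245.8) = 1276
  E: 0 + 2(245.8) = 491.6
  A: 788.4 (inert)
Total out = 2739 mol; y_B = 1276 / 2739 = 0.4657.

0.466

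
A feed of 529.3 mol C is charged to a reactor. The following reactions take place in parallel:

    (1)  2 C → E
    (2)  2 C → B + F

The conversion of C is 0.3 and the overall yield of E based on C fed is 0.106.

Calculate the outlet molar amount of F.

23.3 mol

Yield of E: 1ξ₁ / 529.3 = 0.106 → ξ₁ = 56.11 mol.
Conversion of C: 2ξ₁ + 2ξ₂ = 0.3 × 529.3 = 158.8 → ξ₂ = 23.29 mol.
Outlet amounts (n = n₀ + Σ ν·ξ):
  C: 529.3 − 2(56.11) − 2(23.29) = 370.5
  E: 0 + 1(56.11) = 56.11
  B: 0 + 1(23.29) = 23.29
  F: 0 + 1(23.29) = 23.29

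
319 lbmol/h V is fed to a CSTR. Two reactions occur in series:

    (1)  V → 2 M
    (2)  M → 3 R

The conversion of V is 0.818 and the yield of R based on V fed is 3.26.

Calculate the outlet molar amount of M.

175 lbmol/h

Conversion of V: V consumed = 1ξ₁ = 0.818 × 319 → ξ₁ = 260.9 lbmol/h.
Yield of R: 3ξ₂ / 319 = 3.26 → ξ₂ = 346.6 lbmol/h.
Outlet amounts (n = n₀ + Σ ν·ξ):
  V: 319 − 1(260.9) = 58.06
  M: 0 + 2(260.9) − 1(346.6) = 175.2
  R: 0 + 3(346.6) = 1040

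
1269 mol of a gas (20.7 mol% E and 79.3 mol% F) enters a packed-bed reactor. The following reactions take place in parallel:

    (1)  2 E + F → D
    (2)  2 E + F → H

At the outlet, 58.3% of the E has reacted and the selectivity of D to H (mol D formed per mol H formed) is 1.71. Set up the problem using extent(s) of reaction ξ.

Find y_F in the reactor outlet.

0.833

Conversion of E: E consumed = 0.583 × 262.7 = 153.1 mol = 2ξ₁ + 2ξ₂.
Selectivity: 1ξ₁ / (1ξ₂) = 1.71 → ξ₁ = 1.71 ξ₂.
Substitute: (2·1.71 + 2) ξ₂ = 153.1 → ξ₂ = 28.26 mol, ξ₁ = 48.32 mol.
Outlet amounts (n = n₀ + Σ ν·ξ):
  E: 262.7 − 2(48.32) − 2(28.26) = 109.5
  F: 1006 − 1(48.32) − 1(28.26) = 929.7
  D: 0 + 1(48.32) = 48.32
  H: 0 + 1(28.26) = 28.26
Total out = 1116 mol; y_F = 929.7 / 1116 = 0.8332.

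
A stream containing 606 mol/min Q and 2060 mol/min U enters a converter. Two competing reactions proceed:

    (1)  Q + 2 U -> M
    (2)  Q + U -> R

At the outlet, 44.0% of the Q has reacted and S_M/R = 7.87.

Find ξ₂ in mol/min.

ξ₂ = 30.1 mol/min

Conversion of Q: Q consumed = 0.44 × 606 = 266.6 mol/min = 1ξ₁ + 1ξ₂.
Selectivity: 1ξ₁ / (1ξ₂) = 7.87 → ξ₁ = 7.87 ξ₂.
Substitute: (1·7.87 + 1) ξ₂ = 266.6 → ξ₂ = 30.06 mol/min, ξ₁ = 236.6 mol/min.
Outlet amounts (n = n₀ + Σ ν·ξ):
  Q: 606 − 1(236.6) − 1(30.06) = 339.4
  U: 2060 − 2(236.6) − 1(30.06) = 1557
  M: 0 + 1(236.6) = 236.6
  R: 0 + 1(30.06) = 30.06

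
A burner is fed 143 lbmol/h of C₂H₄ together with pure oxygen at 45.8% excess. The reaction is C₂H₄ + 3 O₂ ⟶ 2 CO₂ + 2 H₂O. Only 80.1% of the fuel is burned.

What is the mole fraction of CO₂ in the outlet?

0.298

Stoichiometric O₂ = 3 × 143 = 429 lbmol/h; O₂ fed = 429 × 1.458 = 625.5 lbmol/h.
Fuel reacted = 0.801 × 143 → ξ = 114.5 lbmol/h.
Outlet (n = n₀ + ν ξ):
  C₂H₄: 143 − 1(114.5) = 28.46
  O₂: 625.5 − 3(114.5) = 281.9
  CO₂: 0 + 2(114.5) = 229.1
  H₂O: 0 + 2(114.5) = 229.1
Total out = 768.5 lbmol/h; y_CO₂ = 229.1 / 768.5 = 0.2981.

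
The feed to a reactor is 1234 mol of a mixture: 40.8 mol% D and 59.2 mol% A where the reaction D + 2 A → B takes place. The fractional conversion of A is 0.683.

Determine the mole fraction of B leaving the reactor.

A reacted = 0.683 × 730.5 = 499 mol; ν_A = −2, so ξ = 499/2 = 249.5 mol.
Outlet amounts (n = n₀ + ν ξ):
  D: 503.5 − 1(249.5) = 254
  A: 730.5 − 2(249.5) = 231.6
  B: 0 + 1(249.5) = 249.5
Total out = 735 mol; y_B = 249.5 / 735 = 0.3394.

0.339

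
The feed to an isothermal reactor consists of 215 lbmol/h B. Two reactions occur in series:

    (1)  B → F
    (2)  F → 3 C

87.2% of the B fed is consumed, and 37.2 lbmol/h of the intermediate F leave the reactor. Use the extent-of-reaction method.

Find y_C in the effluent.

0.874

Conversion of B: B consumed = 1ξ₁ = 0.872 × 215 → ξ₁ = 187.5 lbmol/h.
F balance: n_F = 0 + 1ξ₁ − 1ξ₂ = 37.2 → ξ₂ = (1·187.5 − 37.2)/1 = 150.3 lbmol/h.
Outlet amounts (n = n₀ + Σ ν·ξ):
  B: 215 − 1(187.5) = 27.52
  F: 0 + 1(187.5) − 1(150.3) = 37.2
  C: 0 + 3(150.3) = 450.8
Total out = 515.6 lbmol/h; y_C = 450.8 / 515.6 = 0.8745.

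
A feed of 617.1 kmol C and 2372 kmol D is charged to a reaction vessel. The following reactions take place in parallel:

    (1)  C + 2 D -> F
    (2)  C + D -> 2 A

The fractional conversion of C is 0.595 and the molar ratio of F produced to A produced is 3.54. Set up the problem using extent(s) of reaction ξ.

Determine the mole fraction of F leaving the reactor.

0.137

Conversion of C: C consumed = 0.595 × 617.1 = 367.2 kmol = 1ξ₁ + 1ξ₂.
Selectivity: 1ξ₁ / (2ξ₂) = 3.54 → ξ₁ = 7.08 ξ₂.
Substitute: (1·7.08 + 1) ξ₂ = 367.2 → ξ₂ = 45.44 kmol, ξ₁ = 321.7 kmol.
Outlet amounts (n = n₀ + Σ ν·ξ):
  C: 617.1 − 1(321.7) − 1(45.44) = 249.9
  D: 2372 − 2(321.7) − 1(45.44) = 1683
  F: 0 + 1(321.7) = 321.7
  A: 0 + 2(45.44) = 90.88
Total out = 2346 kmol; y_F = 321.7 / 2346 = 0.1372.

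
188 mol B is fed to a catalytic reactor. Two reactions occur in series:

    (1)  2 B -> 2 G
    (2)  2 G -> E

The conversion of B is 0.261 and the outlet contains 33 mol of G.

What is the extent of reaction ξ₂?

ξ₂ = 8.03 mol

Conversion of B: B consumed = 2ξ₁ = 0.261 × 188 → ξ₁ = 24.53 mol.
G balance: n_G = 0 + 2ξ₁ − 2ξ₂ = 33 → ξ₂ = (2·24.53 − 33)/2 = 8.034 mol.
Outlet amounts (n = n₀ + Σ ν·ξ):
  B: 188 − 2(24.53) = 138.9
  G: 0 + 2(24.53) − 2(8.034) = 33
  E: 0 + 1(8.034) = 8.034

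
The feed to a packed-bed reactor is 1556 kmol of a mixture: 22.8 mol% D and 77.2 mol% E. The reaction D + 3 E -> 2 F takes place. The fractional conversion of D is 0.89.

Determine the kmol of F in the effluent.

D reacted = 0.89 × 354.8 = 315.7 kmol; ν_D = −1, so ξ = 315.7/1 = 315.7 kmol.
Outlet amounts (n = n₀ + ν ξ):
  D: 354.8 − 1(315.7) = 39.02
  E: 1201 − 3(315.7) = 254
  F: 0 + 2(315.7) = 631.5

631 kmol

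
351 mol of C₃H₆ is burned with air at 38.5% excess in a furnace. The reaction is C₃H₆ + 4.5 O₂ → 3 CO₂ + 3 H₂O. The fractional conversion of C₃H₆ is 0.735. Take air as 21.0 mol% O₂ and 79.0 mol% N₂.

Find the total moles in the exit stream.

10900 mol

Stoichiometric O₂ = 4.5 × 351 = 1580 mol; O₂ fed = 1580 × 1.385 = 2188 mol.
N₂ fed = 2188 × 79/21 = 8230 mol.
Fuel reacted = 0.735 × 351 → ξ = 258 mol.
Outlet (n = n₀ + ν ξ):
  C₃H₆: 351 − 1(258) = 93.01
  O₂: 2188 − 4.5(258) = 1027
  N₂: 8230 (inert)
  CO₂: 0 + 3(258) = 774
  H₂O: 0 + 3(258) = 774
Total out = 93.01 + 1027 + 8230 + 774 + 774 = 10900 mol.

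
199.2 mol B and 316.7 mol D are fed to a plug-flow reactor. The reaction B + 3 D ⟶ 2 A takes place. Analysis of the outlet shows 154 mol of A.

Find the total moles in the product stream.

362 mol

For A: n = n₀ + 2ξ → 154 = 0 + 2ξ, giving ξ = 77 mol.
Outlet amounts (n = n₀ + ν ξ):
  B: 199.2 − 1(77) = 122.2
  D: 316.7 − 3(77) = 85.7
  A: 0 + 2(77) = 154
Total out = 122.2 + 85.7 + 154 = 361.9 mol.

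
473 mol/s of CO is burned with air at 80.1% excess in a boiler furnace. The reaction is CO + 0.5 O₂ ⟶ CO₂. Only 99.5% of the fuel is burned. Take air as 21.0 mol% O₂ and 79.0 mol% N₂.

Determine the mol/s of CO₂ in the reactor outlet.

471 mol/s

Stoichiometric O₂ = 0.5 × 473 = 236.5 mol/s; O₂ fed = 236.5 × 1.801 = 425.9 mol/s.
N₂ fed = 425.9 × 79/21 = 1602 mol/s.
Fuel reacted = 0.995 × 473 → ξ = 470.6 mol/s.
Outlet (n = n₀ + ν ξ):
  CO: 473 − 1(470.6) = 2.365
  O₂: 425.9 − 0.5(470.6) = 190.6
  N₂: 1602 (inert)
  CO₂: 0 + 1(470.6) = 470.6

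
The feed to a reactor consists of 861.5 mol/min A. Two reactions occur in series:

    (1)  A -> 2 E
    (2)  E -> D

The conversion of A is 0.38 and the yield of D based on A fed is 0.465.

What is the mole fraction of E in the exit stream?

Conversion of A: A consumed = 1ξ₁ = 0.38 × 861.5 → ξ₁ = 327.4 mol/min.
Yield of D: 1ξ₂ / 861.5 = 0.465 → ξ₂ = 400.6 mol/min.
Outlet amounts (n = n₀ + Σ ν·ξ):
  A: 861.5 − 1(327.4) = 534.1
  E: 0 + 2(327.4) − 1(400.6) = 254.1
  D: 0 + 1(400.6) = 400.6
Total out = 1189 mol/min; y_E = 254.1 / 1189 = 0.2138.

0.214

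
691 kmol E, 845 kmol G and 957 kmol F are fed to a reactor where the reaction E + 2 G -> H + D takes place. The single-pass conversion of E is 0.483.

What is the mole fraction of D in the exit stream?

E reacted = 0.483 × 691 = 333.8 kmol; ν_E = −1, so ξ = 333.8/1 = 333.8 kmol.
Outlet amounts (n = n₀ + ν ξ):
  E: 691 − 1(333.8) = 357.2
  G: 845 − 2(333.8) = 177.5
  H: 0 + 1(333.8) = 333.8
  D: 0 + 1(333.8) = 333.8
  F: 957 (inert)
Total out = 2159 kmol; y_D = 333.8 / 2159 = 0.1546.

0.155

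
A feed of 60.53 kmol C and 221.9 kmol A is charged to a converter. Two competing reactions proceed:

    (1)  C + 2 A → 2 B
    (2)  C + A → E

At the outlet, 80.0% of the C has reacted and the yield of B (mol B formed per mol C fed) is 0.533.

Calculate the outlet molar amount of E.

Yield of B: 2ξ₁ / 60.53 = 0.533 → ξ₁ = 16.13 kmol.
Conversion of C: 1ξ₁ + 1ξ₂ = 0.8 × 60.53 = 48.42 → ξ₂ = 32.29 kmol.
Outlet amounts (n = n₀ + Σ ν·ξ):
  C: 60.53 − 1(16.13) − 1(32.29) = 12.11
  A: 221.9 − 2(16.13) − 1(32.29) = 157.3
  B: 0 + 2(16.13) = 32.26
  E: 0 + 1(32.29) = 32.29

32.3 kmol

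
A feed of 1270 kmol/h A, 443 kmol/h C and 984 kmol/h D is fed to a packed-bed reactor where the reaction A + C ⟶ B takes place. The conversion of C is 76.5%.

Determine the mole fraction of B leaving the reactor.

C reacted = 0.765 × 443 = 338.9 kmol/h; ν_C = −1, so ξ = 338.9/1 = 338.9 kmol/h.
Outlet amounts (n = n₀ + ν ξ):
  A: 1270 − 1(338.9) = 931.1
  C: 443 − 1(338.9) = 104.1
  B: 0 + 1(338.9) = 338.9
  D: 984 (inert)
Total out = 2358 kmol/h; y_B = 338.9 / 2358 = 0.1437.

0.144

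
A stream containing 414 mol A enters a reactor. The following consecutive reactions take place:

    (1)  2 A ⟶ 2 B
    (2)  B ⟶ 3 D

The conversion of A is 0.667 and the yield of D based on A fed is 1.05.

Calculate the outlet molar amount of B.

131 mol

Conversion of A: A consumed = 2ξ₁ = 0.667 × 414 → ξ₁ = 138.1 mol.
Yield of D: 3ξ₂ / 414 = 1.05 → ξ₂ = 144.9 mol.
Outlet amounts (n = n₀ + Σ ν·ξ):
  A: 414 − 2(138.1) = 137.9
  B: 0 + 2(138.1) − 1(144.9) = 131.2
  D: 0 + 3(144.9) = 434.7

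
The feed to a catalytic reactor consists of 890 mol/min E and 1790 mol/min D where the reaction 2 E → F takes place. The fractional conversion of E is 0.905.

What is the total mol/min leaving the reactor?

E reacted = 0.905 × 890 = 805.5 mol/min; ν_E = −2, so ξ = 805.5/2 = 402.7 mol/min.
Outlet amounts (n = n₀ + ν ξ):
  E: 890 − 2(402.7) = 84.55
  F: 0 + 1(402.7) = 402.7
  D: 1790 (inert)
Total out = 84.55 + 402.7 + 1790 = 2277 mol/min.

2280 mol/min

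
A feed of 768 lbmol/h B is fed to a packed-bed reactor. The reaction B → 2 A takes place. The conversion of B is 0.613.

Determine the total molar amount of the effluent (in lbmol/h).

1240 lbmol/h

B reacted = 0.613 × 768 = 470.8 lbmol/h; ν_B = −1, so ξ = 470.8/1 = 470.8 lbmol/h.
Outlet amounts (n = n₀ + ν ξ):
  B: 768 − 1(470.8) = 297.2
  A: 0 + 2(470.8) = 941.6
Total out = 297.2 + 941.6 = 1239 lbmol/h.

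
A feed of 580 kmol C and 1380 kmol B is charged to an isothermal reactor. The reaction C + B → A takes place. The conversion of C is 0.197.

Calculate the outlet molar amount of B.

C reacted = 0.197 × 580 = 114.3 kmol; ν_C = −1, so ξ = 114.3/1 = 114.3 kmol.
Outlet amounts (n = n₀ + ν ξ):
  C: 580 − 1(114.3) = 465.7
  B: 1380 − 1(114.3) = 1266
  A: 0 + 1(114.3) = 114.3

1270 kmol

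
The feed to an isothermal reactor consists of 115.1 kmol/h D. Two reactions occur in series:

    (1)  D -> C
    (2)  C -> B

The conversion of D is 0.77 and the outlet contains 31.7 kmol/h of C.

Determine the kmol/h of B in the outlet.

Conversion of D: D consumed = 1ξ₁ = 0.77 × 115.1 → ξ₁ = 88.63 kmol/h.
C balance: n_C = 0 + 1ξ₁ − 1ξ₂ = 31.7 → ξ₂ = (1·88.63 − 31.7)/1 = 56.93 kmol/h.
Outlet amounts (n = n₀ + Σ ν·ξ):
  D: 115.1 − 1(88.63) = 26.47
  C: 0 + 1(88.63) − 1(56.93) = 31.7
  B: 0 + 1(56.93) = 56.93

56.9 kmol/h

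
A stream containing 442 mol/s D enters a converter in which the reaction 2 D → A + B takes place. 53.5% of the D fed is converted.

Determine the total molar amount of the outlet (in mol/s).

D reacted = 0.535 × 442 = 236.5 mol/s; ν_D = −2, so ξ = 236.5/2 = 118.2 mol/s.
Outlet amounts (n = n₀ + ν ξ):
  D: 442 − 2(118.2) = 205.5
  A: 0 + 1(118.2) = 118.2
  B: 0 + 1(118.2) = 118.2
Total out = 205.5 + 118.2 + 118.2 = 442 mol/s.

442 mol/s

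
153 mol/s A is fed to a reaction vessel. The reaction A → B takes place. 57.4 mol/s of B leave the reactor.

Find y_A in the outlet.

For B: n = n₀ + 1ξ → 57.4 = 0 + 1ξ, giving ξ = 57.4 mol/s.
Outlet amounts (n = n₀ + ν ξ):
  A: 153 − 1(57.4) = 95.6
  B: 0 + 1(57.4) = 57.4
Total out = 153 mol/s; y_A = 95.6 / 153 = 0.6248.

0.625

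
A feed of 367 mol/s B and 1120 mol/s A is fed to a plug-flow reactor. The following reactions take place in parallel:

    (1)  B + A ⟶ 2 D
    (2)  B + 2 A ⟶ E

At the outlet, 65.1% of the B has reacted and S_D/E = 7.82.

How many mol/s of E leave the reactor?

48.7 mol/s

Conversion of B: B consumed = 0.651 × 367 = 238.9 mol/s = 1ξ₁ + 1ξ₂.
Selectivity: 2ξ₁ / (1ξ₂) = 7.82 → ξ₁ = 3.91 ξ₂.
Substitute: (1·3.91 + 1) ξ₂ = 238.9 → ξ₂ = 48.66 mol/s, ξ₁ = 190.3 mol/s.
Outlet amounts (n = n₀ + Σ ν·ξ):
  B: 367 − 1(190.3) − 1(48.66) = 128.1
  A: 1120 − 1(190.3) − 2(48.66) = 832.4
  D: 0 + 2(190.3) = 380.5
  E: 0 + 1(48.66) = 48.66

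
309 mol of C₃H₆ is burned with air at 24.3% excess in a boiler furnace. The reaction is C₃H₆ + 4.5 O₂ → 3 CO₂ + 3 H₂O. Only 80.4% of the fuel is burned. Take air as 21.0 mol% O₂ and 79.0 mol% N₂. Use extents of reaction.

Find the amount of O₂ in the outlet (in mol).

610 mol

Stoichiometric O₂ = 4.5 × 309 = 1390 mol; O₂ fed = 1390 × 1.243 = 1728 mol.
N₂ fed = 1728 × 79/21 = 6502 mol.
Fuel reacted = 0.804 × 309 → ξ = 248.4 mol.
Outlet (n = n₀ + ν ξ):
  C₃H₆: 309 − 1(248.4) = 60.56
  O₂: 1728 − 4.5(248.4) = 610.4
  N₂: 6502 (inert)
  CO₂: 0 + 3(248.4) = 745.3
  H₂O: 0 + 3(248.4) = 745.3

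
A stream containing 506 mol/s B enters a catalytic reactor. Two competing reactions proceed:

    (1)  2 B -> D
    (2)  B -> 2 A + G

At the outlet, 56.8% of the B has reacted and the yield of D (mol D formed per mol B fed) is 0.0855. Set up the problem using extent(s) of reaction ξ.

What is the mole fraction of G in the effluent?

Yield of D: 1ξ₁ / 506 = 0.0855 → ξ₁ = 43.26 mol/s.
Conversion of B: 2ξ₁ + 1ξ₂ = 0.568 × 506 = 287.4 → ξ₂ = 200.9 mol/s.
Outlet amounts (n = n₀ + Σ ν·ξ):
  B: 506 − 2(43.26) − 1(200.9) = 218.6
  D: 0 + 1(43.26) = 43.26
  A: 0 + 2(200.9) = 401.8
  G: 0 + 1(200.9) = 200.9
Total out = 864.5 mol/s; y_G = 200.9 / 864.5 = 0.2324.

0.232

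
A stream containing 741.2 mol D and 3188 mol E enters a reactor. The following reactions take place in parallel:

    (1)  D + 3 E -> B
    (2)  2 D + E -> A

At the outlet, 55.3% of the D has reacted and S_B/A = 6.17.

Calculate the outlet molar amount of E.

Conversion of D: D consumed = 0.553 × 741.2 = 409.9 mol = 1ξ₁ + 2ξ₂.
Selectivity: 1ξ₁ / (1ξ₂) = 6.17 → ξ₁ = 6.17 ξ₂.
Substitute: (1·6.17 + 2) ξ₂ = 409.9 → ξ₂ = 50.17 mol, ξ₁ = 309.5 mol.
Outlet amounts (n = n₀ + Σ ν·ξ):
  D: 741.2 − 1(309.5) − 2(50.17) = 331.3
  E: 3188 − 3(309.5) − 1(50.17) = 2209
  B: 0 + 1(309.5) = 309.5
  A: 0 + 1(50.17) = 50.17

2210 mol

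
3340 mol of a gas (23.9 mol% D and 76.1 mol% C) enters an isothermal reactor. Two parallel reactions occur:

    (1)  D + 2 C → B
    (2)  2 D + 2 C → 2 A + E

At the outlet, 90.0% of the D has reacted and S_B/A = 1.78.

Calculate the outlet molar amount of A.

258 mol

Conversion of D: D consumed = 0.9 × 798.3 = 718.4 mol = 1ξ₁ + 2ξ₂.
Selectivity: 1ξ₁ / (2ξ₂) = 1.78 → ξ₁ = 3.56 ξ₂.
Substitute: (1·3.56 + 2) ξ₂ = 718.4 → ξ₂ = 129.2 mol, ξ₁ = 460 mol.
Outlet amounts (n = n₀ + Σ ν·ξ):
  D: 798.3 − 1(460) − 2(129.2) = 79.83
  C: 2542 − 2(460) − 2(129.2) = 1363
  B: 0 + 1(460) = 460
  A: 0 + 2(129.2) = 258.4
  E: 0 + 1(129.2) = 129.2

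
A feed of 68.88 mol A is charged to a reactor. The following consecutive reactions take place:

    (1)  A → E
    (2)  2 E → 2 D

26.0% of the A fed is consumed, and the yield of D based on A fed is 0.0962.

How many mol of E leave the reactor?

11.3 mol

Conversion of A: A consumed = 1ξ₁ = 0.26 × 68.88 → ξ₁ = 17.91 mol.
Yield of D: 2ξ₂ / 68.88 = 0.0962 → ξ₂ = 3.313 mol.
Outlet amounts (n = n₀ + Σ ν·ξ):
  A: 68.88 − 1(17.91) = 50.97
  E: 0 + 1(17.91) − 2(3.313) = 11.28
  D: 0 + 2(3.313) = 6.626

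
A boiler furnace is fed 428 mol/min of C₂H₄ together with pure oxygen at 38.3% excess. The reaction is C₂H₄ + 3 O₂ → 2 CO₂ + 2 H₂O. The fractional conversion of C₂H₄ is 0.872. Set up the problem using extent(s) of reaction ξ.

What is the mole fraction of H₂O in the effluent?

Stoichiometric O₂ = 3 × 428 = 1284 mol/min; O₂ fed = 1284 × 1.383 = 1776 mol/min.
Fuel reacted = 0.872 × 428 → ξ = 373.2 mol/min.
Outlet (n = n₀ + ν ξ):
  C₂H₄: 428 − 1(373.2) = 54.78
  O₂: 1776 − 3(373.2) = 656.1
  CO₂: 0 + 2(373.2) = 746.4
  H₂O: 0 + 2(373.2) = 746.4
Total out = 2204 mol/min; y_H₂O = 746.4 / 2204 = 0.3387.

0.339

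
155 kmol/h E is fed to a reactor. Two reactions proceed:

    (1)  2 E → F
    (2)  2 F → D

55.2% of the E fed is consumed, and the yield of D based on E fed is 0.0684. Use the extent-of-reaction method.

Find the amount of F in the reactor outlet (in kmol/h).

Conversion of E: E consumed = 2ξ₁ = 0.552 × 155 → ξ₁ = 42.78 kmol/h.
Yield of D: 1ξ₂ / 155 = 0.0684 → ξ₂ = 10.6 kmol/h.
Outlet amounts (n = n₀ + Σ ν·ξ):
  E: 155 − 2(42.78) = 69.44
  F: 0 + 1(42.78) − 2(10.6) = 21.58
  D: 0 + 1(10.6) = 10.6

21.6 kmol/h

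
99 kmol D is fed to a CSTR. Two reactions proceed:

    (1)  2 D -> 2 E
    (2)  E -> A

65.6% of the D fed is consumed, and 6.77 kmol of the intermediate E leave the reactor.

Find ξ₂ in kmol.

ξ₂ = 58.2 kmol

Conversion of D: D consumed = 2ξ₁ = 0.656 × 99 → ξ₁ = 32.47 kmol.
E balance: n_E = 0 + 2ξ₁ − 1ξ₂ = 6.77 → ξ₂ = (2·32.47 − 6.77)/1 = 58.17 kmol.
Outlet amounts (n = n₀ + Σ ν·ξ):
  D: 99 − 2(32.47) = 34.06
  E: 0 + 2(32.47) − 1(58.17) = 6.77
  A: 0 + 1(58.17) = 58.17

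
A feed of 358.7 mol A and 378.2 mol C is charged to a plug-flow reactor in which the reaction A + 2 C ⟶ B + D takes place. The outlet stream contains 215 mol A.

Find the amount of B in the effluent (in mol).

For A: n = n₀ − 1ξ → 215 = 358.7 − 1ξ, giving ξ = 143.7 mol.
Outlet amounts (n = n₀ + ν ξ):
  A: 358.7 − 1(143.7) = 215
  C: 378.2 − 2(143.7) = 90.8
  B: 0 + 1(143.7) = 143.7
  D: 0 + 1(143.7) = 143.7

144 mol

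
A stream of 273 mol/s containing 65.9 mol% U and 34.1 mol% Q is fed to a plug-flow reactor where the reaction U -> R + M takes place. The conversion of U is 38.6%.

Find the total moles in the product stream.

342 mol/s

U reacted = 0.386 × 179.9 = 69.44 mol/s; ν_U = −1, so ξ = 69.44/1 = 69.44 mol/s.
Outlet amounts (n = n₀ + ν ξ):
  U: 179.9 − 1(69.44) = 110.5
  R: 0 + 1(69.44) = 69.44
  M: 0 + 1(69.44) = 69.44
  Q: 93.09 (inert)
Total out = 110.5 + 69.44 + 69.44 + 93.09 = 342.4 mol/s.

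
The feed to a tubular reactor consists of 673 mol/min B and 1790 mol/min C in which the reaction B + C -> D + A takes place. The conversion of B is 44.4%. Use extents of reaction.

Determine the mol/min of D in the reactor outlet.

B reacted = 0.444 × 673 = 298.8 mol/min; ν_B = −1, so ξ = 298.8/1 = 298.8 mol/min.
Outlet amounts (n = n₀ + ν ξ):
  B: 673 − 1(298.8) = 374.2
  C: 1790 − 1(298.8) = 1491
  D: 0 + 1(298.8) = 298.8
  A: 0 + 1(298.8) = 298.8

299 mol/min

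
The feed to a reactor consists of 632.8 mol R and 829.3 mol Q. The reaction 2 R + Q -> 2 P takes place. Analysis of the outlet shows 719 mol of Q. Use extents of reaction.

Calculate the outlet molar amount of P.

221 mol

For Q: n = n₀ − 1ξ → 719 = 829.3 − 1ξ, giving ξ = 110.3 mol.
Outlet amounts (n = n₀ + ν ξ):
  R: 632.8 − 2(110.3) = 412.2
  Q: 829.3 − 1(110.3) = 719
  P: 0 + 2(110.3) = 220.6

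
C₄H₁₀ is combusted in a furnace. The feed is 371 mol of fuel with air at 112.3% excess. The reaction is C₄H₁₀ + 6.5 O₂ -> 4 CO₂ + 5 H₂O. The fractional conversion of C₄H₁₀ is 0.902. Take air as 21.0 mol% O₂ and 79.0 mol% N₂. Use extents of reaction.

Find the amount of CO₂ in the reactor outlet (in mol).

Stoichiometric O₂ = 6.5 × 371 = 2412 mol; O₂ fed = 2412 × 2.123 = 5120 mol.
N₂ fed = 5120 × 79/21 = 19260 mol.
Fuel reacted = 0.902 × 371 → ξ = 334.6 mol.
Outlet (n = n₀ + ν ξ):
  C₄H₁₀: 371 − 1(334.6) = 36.36
  O₂: 5120 − 6.5(334.6) = 2944
  N₂: 19260 (inert)
  CO₂: 0 + 4(334.6) = 1339
  H₂O: 0 + 5(334.6) = 1673

1340 mol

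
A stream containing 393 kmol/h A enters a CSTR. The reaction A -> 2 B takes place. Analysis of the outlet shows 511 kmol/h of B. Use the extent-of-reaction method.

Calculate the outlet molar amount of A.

For B: n = n₀ + 2ξ → 511 = 0 + 2ξ, giving ξ = 255.5 kmol/h.
Outlet amounts (n = n₀ + ν ξ):
  A: 393 − 1(255.5) = 137.5
  B: 0 + 2(255.5) = 511

138 kmol/h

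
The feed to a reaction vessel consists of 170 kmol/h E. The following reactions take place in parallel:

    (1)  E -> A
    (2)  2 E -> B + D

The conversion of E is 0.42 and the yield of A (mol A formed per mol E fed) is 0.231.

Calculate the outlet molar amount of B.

Yield of A: 1ξ₁ / 170 = 0.231 → ξ₁ = 39.27 kmol/h.
Conversion of E: 1ξ₁ + 2ξ₂ = 0.42 × 170 = 71.4 → ξ₂ = 16.06 kmol/h.
Outlet amounts (n = n₀ + Σ ν·ξ):
  E: 170 − 1(39.27) − 2(16.06) = 98.6
  A: 0 + 1(39.27) = 39.27
  B: 0 + 1(16.06) = 16.06
  D: 0 + 1(16.06) = 16.06

16.1 kmol/h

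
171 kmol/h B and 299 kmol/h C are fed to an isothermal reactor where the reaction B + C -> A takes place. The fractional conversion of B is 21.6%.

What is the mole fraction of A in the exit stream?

B reacted = 0.216 × 171 = 36.94 kmol/h; ν_B = −1, so ξ = 36.94/1 = 36.94 kmol/h.
Outlet amounts (n = n₀ + ν ξ):
  B: 171 − 1(36.94) = 134.1
  C: 299 − 1(36.94) = 262.1
  A: 0 + 1(36.94) = 36.94
Total out = 433.1 kmol/h; y_A = 36.94 / 433.1 = 0.08529.

0.0853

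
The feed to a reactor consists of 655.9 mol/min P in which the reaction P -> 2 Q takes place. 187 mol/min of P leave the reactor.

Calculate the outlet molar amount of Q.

For P: n = n₀ − 1ξ → 187 = 655.9 − 1ξ, giving ξ = 468.9 mol/min.
Outlet amounts (n = n₀ + ν ξ):
  P: 655.9 − 1(468.9) = 187
  Q: 0 + 2(468.9) = 937.8

938 mol/min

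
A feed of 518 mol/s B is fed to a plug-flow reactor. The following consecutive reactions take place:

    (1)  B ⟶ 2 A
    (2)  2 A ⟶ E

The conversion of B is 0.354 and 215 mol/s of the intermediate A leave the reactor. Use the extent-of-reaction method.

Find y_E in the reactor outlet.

Conversion of B: B consumed = 1ξ₁ = 0.354 × 518 → ξ₁ = 183.4 mol/s.
A balance: n_A = 0 + 2ξ₁ − 2ξ₂ = 215 → ξ₂ = (2·183.4 − 215)/2 = 75.87 mol/s.
Outlet amounts (n = n₀ + Σ ν·ξ):
  B: 518 − 1(183.4) = 334.6
  A: 0 + 2(183.4) − 2(75.87) = 215
  E: 0 + 1(75.87) = 75.87
Total out = 625.5 mol/s; y_E = 75.87 / 625.5 = 0.1213.

0.121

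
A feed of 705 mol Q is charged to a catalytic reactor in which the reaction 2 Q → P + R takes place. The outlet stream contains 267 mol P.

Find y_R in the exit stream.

For P: n = n₀ + 1ξ → 267 = 0 + 1ξ, giving ξ = 267 mol.
Outlet amounts (n = n₀ + ν ξ):
  Q: 705 − 2(267) = 171
  P: 0 + 1(267) = 267
  R: 0 + 1(267) = 267
Total out = 705 mol; y_R = 267 / 705 = 0.3787.

0.379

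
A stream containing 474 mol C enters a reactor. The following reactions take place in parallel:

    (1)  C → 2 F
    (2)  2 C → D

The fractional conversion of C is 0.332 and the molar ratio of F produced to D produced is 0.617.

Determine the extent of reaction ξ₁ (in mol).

ξ₁ = 21 mol

Conversion of C: C consumed = 0.332 × 474 = 157.4 mol = 1ξ₁ + 2ξ₂.
Selectivity: 2ξ₁ / (1ξ₂) = 0.617 → ξ₁ = 0.3085 ξ₂.
Substitute: (1·0.3085 + 2) ξ₂ = 157.4 → ξ₂ = 68.17 mol, ξ₁ = 21.03 mol.
Outlet amounts (n = n₀ + Σ ν·ξ):
  C: 474 − 1(21.03) − 2(68.17) = 316.6
  F: 0 + 2(21.03) = 42.06
  D: 0 + 1(68.17) = 68.17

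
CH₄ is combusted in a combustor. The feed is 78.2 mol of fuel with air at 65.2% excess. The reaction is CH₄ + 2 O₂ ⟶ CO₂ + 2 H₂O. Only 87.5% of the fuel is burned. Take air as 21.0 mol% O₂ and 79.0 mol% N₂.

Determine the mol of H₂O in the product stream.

137 mol

Stoichiometric O₂ = 2 × 78.2 = 156.4 mol; O₂ fed = 156.4 × 1.652 = 258.4 mol.
N₂ fed = 258.4 × 79/21 = 972 mol.
Fuel reacted = 0.875 × 78.2 → ξ = 68.42 mol.
Outlet (n = n₀ + ν ξ):
  CH₄: 78.2 − 1(68.42) = 9.775
  O₂: 258.4 − 2(68.42) = 121.5
  N₂: 972 (inert)
  CO₂: 0 + 1(68.42) = 68.42
  H₂O: 0 + 2(68.42) = 136.8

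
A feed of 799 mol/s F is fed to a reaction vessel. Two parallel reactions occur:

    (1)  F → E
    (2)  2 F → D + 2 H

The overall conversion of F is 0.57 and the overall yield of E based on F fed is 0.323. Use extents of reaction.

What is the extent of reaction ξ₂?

Yield of E: 1ξ₁ / 799 = 0.323 → ξ₁ = 258.1 mol/s.
Conversion of F: 1ξ₁ + 2ξ₂ = 0.57 × 799 = 455.4 → ξ₂ = 98.68 mol/s.
Outlet amounts (n = n₀ + Σ ν·ξ):
  F: 799 − 1(258.1) − 2(98.68) = 343.6
  E: 0 + 1(258.1) = 258.1
  D: 0 + 1(98.68) = 98.68
  H: 0 + 2(98.68) = 197.4

ξ₂ = 98.7 mol/s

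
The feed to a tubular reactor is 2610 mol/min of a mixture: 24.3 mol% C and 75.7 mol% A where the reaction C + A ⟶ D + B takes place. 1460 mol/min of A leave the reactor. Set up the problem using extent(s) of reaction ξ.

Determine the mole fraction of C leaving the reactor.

0.0454

For A: n = n₀ − 1ξ → 1460 = 1976 − 1ξ, giving ξ = 515.8 mol/min.
Outlet amounts (n = n₀ + ν ξ):
  C: 634.2 − 1(515.8) = 118.5
  A: 1976 − 1(515.8) = 1460
  D: 0 + 1(515.8) = 515.8
  B: 0 + 1(515.8) = 515.8
Total out = 2610 mol/min; y_C = 118.5 / 2610 = 0.04539.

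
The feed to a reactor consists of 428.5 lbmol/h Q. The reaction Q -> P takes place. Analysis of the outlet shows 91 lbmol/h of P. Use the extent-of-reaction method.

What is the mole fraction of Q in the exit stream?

For P: n = n₀ + 1ξ → 91 = 0 + 1ξ, giving ξ = 91 lbmol/h.
Outlet amounts (n = n₀ + ν ξ):
  Q: 428.5 − 1(91) = 337.5
  P: 0 + 1(91) = 91
Total out = 428.5 lbmol/h; y_Q = 337.5 / 428.5 = 0.7876.

0.788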